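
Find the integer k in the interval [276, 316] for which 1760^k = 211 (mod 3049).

306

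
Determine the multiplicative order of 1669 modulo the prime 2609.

652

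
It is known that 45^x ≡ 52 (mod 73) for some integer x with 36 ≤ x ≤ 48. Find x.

39

Compute 45^36 mod 73 = 72, then multiply by 45 repeatedly:
  45^36=72  45^37=28  45^38=19  45^39=52
Found 52 at exponent 39.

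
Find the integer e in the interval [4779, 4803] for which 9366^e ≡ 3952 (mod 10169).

4788

Compute 9366^4779 mod 10169 = 6762, then multiply by 9366 repeatedly:
  9366^4779=6762  9366^4780=360  9366^4781=5821  9366^4782=3477  9366^4783=4444
  9366^4784=787  9366^4785=8686  9366^4786=1076  9366^4787=337  9366^4788=3952
Found 3952 at exponent 4788.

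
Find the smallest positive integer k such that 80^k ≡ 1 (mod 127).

The order of 80 must divide p − 1 = 126 = 2 · 3^2 · 7.
Divisors: 1, 2, 3, 6, 7, 9, 14, 18, 21, 42, 63, 126.
Check each in increasing order: 80^1 ≡ 80;  80^2 ≡ 50;  80^3 ≡ 63;  80^6 ≡ 32;  80^7 ≡ 20;  80^9 ≡ 111;  80^14 ≡ 19;  80^18 ≡ 2;  80^21 ≡ 126;  80^42 ≡ 1.
Smallest exponent giving 1 is 42.

42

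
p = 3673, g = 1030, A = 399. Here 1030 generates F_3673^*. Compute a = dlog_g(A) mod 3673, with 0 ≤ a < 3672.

169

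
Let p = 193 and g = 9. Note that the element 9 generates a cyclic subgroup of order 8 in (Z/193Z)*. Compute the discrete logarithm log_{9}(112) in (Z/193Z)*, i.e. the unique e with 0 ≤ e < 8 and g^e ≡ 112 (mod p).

Successive powers of 9 modulo 193:
  9^0=1  9^1=9  9^2=81  9^3=150  9^4=192  9^5=184
  9^6=112
So 9^6 ≡ 112 (mod 193), giving e = 6.

6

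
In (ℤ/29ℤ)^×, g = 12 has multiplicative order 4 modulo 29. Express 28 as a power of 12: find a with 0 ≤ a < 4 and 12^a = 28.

Successive powers of 12 modulo 29:
  12^0=1  12^1=12  12^2=28
So 12^2 ≡ 28 (mod 29), giving a = 2.

2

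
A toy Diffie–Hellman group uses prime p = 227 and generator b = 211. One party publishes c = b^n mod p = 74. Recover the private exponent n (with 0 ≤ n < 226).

76

Baby-step giant-step with m = ceil(sqrt(226)) = 16.
Baby table (211^j mod 227 for j=0..15):
  0:1  1:211  2:29  3:217  4:160  5:164  6:100  7:216
  8:176  9:135  10:110  11:56  12:12  13:35  14:121  15:107
Giant step factor: 211^(-16) ≡ 203 (mod 227).
Scan 74·203^i mod 227 for i = 0, 1, …:
  i=0: 74   i=1: 40   i=2: 175   i=3: 113
  i=4: 12
Match at i=4, j=12: n = 4·16 + 12 = 76.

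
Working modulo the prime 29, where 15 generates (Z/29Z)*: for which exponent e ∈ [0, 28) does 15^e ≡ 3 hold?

23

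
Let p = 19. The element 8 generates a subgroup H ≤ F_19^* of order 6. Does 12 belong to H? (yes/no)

⟨8⟩ has order 6; its elements mod 19 are {1, 7, 8, 11, 12, 18}.
12 is in this set.

yes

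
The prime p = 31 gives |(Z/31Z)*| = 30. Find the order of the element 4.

The order of 4 must divide p − 1 = 30 = 2 · 3 · 5.
Divisors: 1, 2, 3, 5, 6, 10, 15, 30.
Check each in increasing order: 4^1 ≡ 4;  4^2 ≡ 16;  4^3 ≡ 2;  4^5 ≡ 1.
Smallest exponent giving 1 is 5.

5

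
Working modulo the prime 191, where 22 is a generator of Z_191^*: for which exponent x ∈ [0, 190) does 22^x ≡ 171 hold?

Baby-step giant-step with m = ceil(sqrt(190)) = 14.
Baby table (22^j mod 191 for j=0..13):
  0:1  1:22  2:102  3:143  4:90  5:70  6:12  7:73
  8:78  9:188  10:125  11:76  12:144  13:112
Giant step factor: 22^(-14) ≡ 10 (mod 191).
Scan 171·10^i mod 191 for i = 0, 1, …:
  i=0: 171   i=1: 182   i=2: 101   i=3: 55
  i=4: 168   i=5: 152   i=6: 183   i=7: 111
  i=8: 155   i=9: 22
Match at i=9, j=1: x = 9·14 + 1 = 127.

127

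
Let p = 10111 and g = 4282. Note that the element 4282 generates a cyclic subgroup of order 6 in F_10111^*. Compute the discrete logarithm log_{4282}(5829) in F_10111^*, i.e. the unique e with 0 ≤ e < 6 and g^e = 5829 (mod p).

4

Successive powers of 4282 modulo 10111:
  4282^0=1  4282^1=4282  4282^2=4281  4282^3=10110  4282^4=5829
So 4282^4 ≡ 5829 (mod 10111), giving e = 4.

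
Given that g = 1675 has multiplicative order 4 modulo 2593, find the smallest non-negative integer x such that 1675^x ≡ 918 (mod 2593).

Successive powers of 1675 modulo 2593:
  1675^0=1  1675^1=1675  1675^2=2592  1675^3=918
So 1675^3 ≡ 918 (mod 2593), giving x = 3.

3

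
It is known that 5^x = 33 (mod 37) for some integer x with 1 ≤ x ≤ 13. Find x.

4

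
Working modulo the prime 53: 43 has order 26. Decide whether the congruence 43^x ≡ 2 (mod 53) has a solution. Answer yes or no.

no

2 ∈ ⟨43⟩ iff 2^26 ≡ 1 (mod 53), since |⟨43⟩| = 26.
2^26 mod 53 = 52.
Since 52 ≠ 1, 2 does not lie in the subgroup.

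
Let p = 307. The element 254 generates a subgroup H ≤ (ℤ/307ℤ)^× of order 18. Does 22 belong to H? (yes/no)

no

22 ∈ ⟨254⟩ iff 22^18 ≡ 1 (mod 307), since |⟨254⟩| = 18.
22^18 mod 307 = 216.
Since 216 ≠ 1, 22 does not lie in the subgroup.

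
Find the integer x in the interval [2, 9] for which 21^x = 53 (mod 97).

Compute 21^2 mod 97 = 53, then multiply by 21 repeatedly:
  21^2=53
Found 53 at exponent 2.

2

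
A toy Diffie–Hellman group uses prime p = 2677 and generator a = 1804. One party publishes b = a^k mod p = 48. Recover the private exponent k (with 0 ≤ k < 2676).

Baby-step giant-step with m = ceil(sqrt(2676)) = 52.
Baby table (1804^j mod 2677 for j=0..51):
  0:1  1:1804  2:1861  3:286  4:1960  5:2200  6:1486  7:1067
  8:105  9:2030  10:2661  11:583  12:2348  13:778  14:764  15:2278
  16:317  17:1667  18:997  19:2321  20:256  21:1380  22:2587  23:937
  24:1161  25:1030  26:282  27:98  28:110  29:342  30:1258  31:2013
  32:1440  33:1070  34:163  35:2259  36:842  37:1109  38:917  39:2559
  40:1288  41:2593  42:1053  43:1619  44:69  45:1334  46:2590  47:995
  48:1390  49:1888  50:808  51:1344
Giant step factor: 1804^(-52) ≡ 1863 (mod 2677).
Scan 48·1863^i mod 2677 for i = 0, 1, …:
  i=0: 48   i=1: 1083   i=2: 1848   i=3: 202
  i=4: 1546   i=5: 2423   i=6: 627   i=7: 929
  i=8: 1385   i=9: 2304     …   i=41: 311
  i=42: 1161
Match at i=42, j=24: k = 42·52 + 24 = 2208.

2208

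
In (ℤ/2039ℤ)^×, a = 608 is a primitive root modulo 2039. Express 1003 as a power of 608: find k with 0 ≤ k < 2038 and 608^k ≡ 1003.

1006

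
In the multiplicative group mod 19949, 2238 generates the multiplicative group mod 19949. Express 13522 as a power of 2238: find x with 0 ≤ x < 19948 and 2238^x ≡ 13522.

Baby-step giant-step with m = ceil(sqrt(19948)) = 142.
Baby table (2238^j mod 19949 for j=0..141):
  0:1  1:2238  2:1445  3:2172  4:13329  5:6547  6:9620  7:4589
  8:16396  9:8037  10:12757  11:3147  12:989  13:18992  14:12726  15:13565
  16:16041  17:11507  18:18456  19:10098  20:17056  21:8891  22:8905  23:339
  24:620  25:11079  26:18144  27:10057  28:5094  29:9493  30:19598  31:12422
  32:11479  33:15639  34:9536  35:16087  36:14710  37:5130  38:10265  39:11771
  40:10818  41:12547  42:11943  43:16723  44:1750  45:6496  46:15176  47:10690
  48:5369  49:6524  50:17993  51:11252  52:6338  53:705  54:1819  55:1326
  56:15136  57:966  58:7416  59:19389  60:3507  61:8709  62:569  63:16635
  64:4296  65:18979  66:3581  67:14729  68:7754  69:17771  70:13141  71:4732
  72:17246  73:15182  74:4169  75:14039  76:19556  77:18171  78:10636  79:4211
  80:8290  81:450  82:9650  83:11882  84:19848  85:13350  86:13647  87:67
  88:10303  89:17019  90:5881  91:15287  92:19720  93:6172  94:8228  95:1337
  96:19805  97:16861  98:11359  99:6416  100:15677  101:14784  102:11150  103:17450
  104:12907  105:19663  106:18249  107:5659  108:17176  109:18114  110:2764  111:1642
  112:4180  113:18708  114:15502  115:2165  116:17612  117:16381  118:14365  119:11031
  120:10465  121:544  122:583  123:8069  124:4577  125:9489  126:10646  127:6642
  128:2791  129:2221  130:3297  131:17505  132:16303  133:19342  134:18015  135:641
  136:18179  137:8591  138:15771  139:5717  140:7337  141:2179
Giant step factor: 2238^(-142) ≡ 10517 (mod 19949).
Scan 13522·10517^i mod 19949 for i = 0, 1, …:
  i=0: 13522   i=1: 14402   i=2: 13026   i=3: 4659
  i=4: 3959   i=5: 3240   i=6: 2188   i=7: 9999
  i=8: 8304   i=9: 16395     …   i=99: 14610
  i=100: 6172
Match at i=100, j=93: x = 100·142 + 93 = 14293.

14293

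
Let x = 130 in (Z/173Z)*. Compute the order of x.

86

The order of 130 must divide p − 1 = 172 = 2^2 · 43.
Divisors: 1, 2, 4, 43, 86, 172.
Check each in increasing order: 130^1 ≡ 130;  130^2 ≡ 119;  130^4 ≡ 148;  130^43 ≡ 172;  130^86 ≡ 1.
Smallest exponent giving 1 is 86.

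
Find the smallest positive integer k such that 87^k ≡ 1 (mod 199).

198

The order of 87 must divide p − 1 = 198 = 2 · 3^2 · 11.
Divisors: 1, 2, 3, 6, 9, 11, 18, 22, 33, 66, 99, 198.
Check each in increasing order: 87^1 ≡ 87;  87^2 ≡ 7;  87^3 ≡ 12;  87^6 ≡ 144;  87^9 ≡ 136;  87^11 ≡ 156;  87^18 ≡ 188;  87^22 ≡ 58;  87^33 ≡ 93;  87^66 ≡ 92;  87^99 ≡ 198;  87^198 ≡ 1.
Smallest exponent giving 1 is 198.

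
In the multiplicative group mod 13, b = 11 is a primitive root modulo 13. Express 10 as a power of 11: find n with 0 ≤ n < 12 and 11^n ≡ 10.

Successive powers of 11 modulo 13:
  11^0=1  11^1=11  11^2=4  11^3=5  11^4=3  11^5=7
  11^6=12  11^7=2  11^8=9  11^9=8  11^10=10
So 11^10 ≡ 10 (mod 13), giving n = 10.

10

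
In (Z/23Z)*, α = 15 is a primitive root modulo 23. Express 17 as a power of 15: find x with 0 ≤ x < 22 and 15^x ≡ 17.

Successive powers of 15 modulo 23:
  15^0=1  15^1=15  15^2=18  15^3=17
So 15^3 ≡ 17 (mod 23), giving x = 3.

3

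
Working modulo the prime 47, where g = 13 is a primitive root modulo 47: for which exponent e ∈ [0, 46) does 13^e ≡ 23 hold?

13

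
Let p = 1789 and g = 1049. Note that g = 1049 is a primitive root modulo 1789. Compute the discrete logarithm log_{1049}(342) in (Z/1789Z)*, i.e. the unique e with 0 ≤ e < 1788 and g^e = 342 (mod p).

994

Baby-step giant-step with m = ceil(sqrt(1788)) = 43.
Baby table (1049^j mod 1789 for j=0..42):
  0:1  1:1049  2:166  3:601  4:721  5:1371  6:1612  7:383
  8:1031  9:963  10:1191  11:637  12:916  13:191  14:1780  15:1293
  16:295  17:1747  18:667  19:184  20:1593  21:131  22:1455  23:278
  24:15  25:1423  26:701  27:70  28:81  29:886  30:923  31:378
  32:1153  33:133  34:1764  35:610  36:1217  37:1076  38:1654  39:1505
  40:847  41:1159  42:1060
Giant step factor: 1049^(-43) ≡ 1485 (mod 1789).
Scan 342·1485^i mod 1789 for i = 0, 1, …:
  i=0: 342   i=1: 1583   i=2: 9   i=3: 842
  i=4: 1648   i=5: 1717   i=6: 420   i=7: 1128
  i=8: 576   i=9: 218     …   i=22: 225
  i=23: 1371
Match at i=23, j=5: e = 23·43 + 5 = 994.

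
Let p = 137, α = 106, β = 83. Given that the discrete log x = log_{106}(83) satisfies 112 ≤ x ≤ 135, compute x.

Compute 106^112 mod 137 = 88, then multiply by 106 repeatedly:
  106^112=88  106^113=12  106^114=39  106^115=24  106^116=78
  106^117=48  106^118=19  106^119=96  106^120=38  106^121=55
  106^122=76  106^123=110  106^124=15  106^125=83
Found 83 at exponent 125.

125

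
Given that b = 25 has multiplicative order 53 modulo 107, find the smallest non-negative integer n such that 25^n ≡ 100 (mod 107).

Baby-step giant-step with m = ceil(sqrt(53)) = 8.
Baby table (25^j mod 107 for j=0..7):
  0:1  1:25  2:90  3:3  4:75  5:56  6:9  7:11
Giant step factor: 25^(-8) ≡ 100 (mod 107).
Scan 100·100^i mod 107 for i = 0, 1, …:
  i=0: 100   i=1: 49   i=2: 85   i=3: 47
  i=4: 99   i=5: 56
Match at i=5, j=5: n = 5·8 + 5 = 45.

45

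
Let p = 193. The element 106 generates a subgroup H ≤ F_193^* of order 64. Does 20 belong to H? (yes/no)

yes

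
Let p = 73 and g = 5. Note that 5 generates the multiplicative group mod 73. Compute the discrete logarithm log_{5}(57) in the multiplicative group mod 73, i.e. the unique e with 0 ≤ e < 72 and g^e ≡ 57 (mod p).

Baby-step giant-step with m = ceil(sqrt(72)) = 9.
Baby table (5^j mod 73 for j=0..8):
  0:1  1:5  2:25  3:52  4:41  5:59  6:3  7:15
  8:2
Giant step factor: 5^(-9) ≡ 22 (mod 73).
Scan 57·22^i mod 73 for i = 0, 1, …:
  i=0: 57   i=1: 13   i=2: 67   i=3: 14
  i=4: 16   i=5: 60   i=6: 6   i=7: 59
Match at i=7, j=5: e = 7·9 + 5 = 68.

68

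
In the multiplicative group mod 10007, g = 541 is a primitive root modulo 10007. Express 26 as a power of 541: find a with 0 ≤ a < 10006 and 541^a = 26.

Baby-step giant-step with m = ceil(sqrt(10006)) = 101.
Baby table (541^j mod 10007 for j=0..100):
  0:1  1:541  2:2478  3:9667  4:6193  5:8075  6:5523  7:5857
  8:6425  9:3496  10:13  11:7033  12:2193  13:5587  14:453  15:4905
  16:1750  17:6092  18:3469  19:5420  20:169  21:1366  22:8495  23:2582
  24:5889  25:3723  26:2736  27:9147  28:5069  29:411  30:2197  31:7751
  32:358  33:3545  34:6508  35:8371  36:5547  37:8834  38:5855  39:5343
  40:8547  41:693  42:4654  43:6057  44:4548  45:8753  46:2062  47:4765
  48:6066  49:9417  50:1034  51:9009  52:460  53:8692  54:9089  55:3712
  56:6792  57:1903  58:8809  59:2337  60:3435  61:7040  62:5980  63:2919
  64:8080  65:8228  66:8240  67:4725  68:4440  69:360  70:4627  71:1457
  72:7691  73:7926  74:4970  75:6894  76:7050  77:1383  78:7685  79:4680
  80:109  81:8934  82:9920  83:2968  84:4568  85:9566  86:1587  87:7972
  88:9842  89:798  90:1417  91:6065  92:8876  93:8563  94:9349  95:4274
  96:617  97:3566  98:7862  99:367  100:8414
Giant step factor: 541^(-101) ≡ 1694 (mod 10007).
Scan 26·1694^i mod 10007 for i = 0, 1, …:
  i=0: 26   i=1: 4016   i=2: 8351   i=3: 6703
  i=4: 6944   i=5: 4911   i=6: 3417   i=7: 4352
  i=8: 7136   i=9: 9935     …   i=32: 7084
  i=33: 1903
Match at i=33, j=57: a = 33·101 + 57 = 3390.

3390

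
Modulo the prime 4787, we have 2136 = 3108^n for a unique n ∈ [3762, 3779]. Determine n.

3770

Compute 3108^3762 mod 4787 = 1701, then multiply by 3108 repeatedly:
  3108^3762=1701  3108^3763=1860  3108^3764=2971  3108^3765=4532  3108^3766=2102
  3108^3767=3548  3108^3768=2723  3108^3769=4455  3108^3770=2136
Found 2136 at exponent 3770.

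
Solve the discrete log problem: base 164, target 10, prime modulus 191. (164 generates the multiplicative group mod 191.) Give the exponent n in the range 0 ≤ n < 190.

98

Baby-step giant-step with m = ceil(sqrt(190)) = 14.
Baby table (164^j mod 191 for j=0..13):
  0:1  1:164  2:156  3:181  4:79  5:159  6:100  7:165
  8:129  9:146  10:69  11:47  12:68  13:74
Giant step factor: 164^(-14) ≡ 102 (mod 191).
Scan 10·102^i mod 191 for i = 0, 1, …:
  i=0: 10   i=1: 65   i=2: 136   i=3: 120
  i=4: 16   i=5: 104   i=6: 103   i=7: 1
Match at i=7, j=0: n = 7·14 + 0 = 98.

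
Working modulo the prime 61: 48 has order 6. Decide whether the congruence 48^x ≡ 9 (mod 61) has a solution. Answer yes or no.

9 ∈ ⟨48⟩ iff 9^6 ≡ 1 (mod 61), since |⟨48⟩| = 6.
9^6 mod 61 = 9.
Since 9 ≠ 1, 9 does not lie in the subgroup.

no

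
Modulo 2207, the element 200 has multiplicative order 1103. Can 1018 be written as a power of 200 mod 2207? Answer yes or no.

1018 ∈ ⟨200⟩ iff 1018^1103 ≡ 1 (mod 2207), since |⟨200⟩| = 1103.
1018^1103 mod 2207 = 2206.
Since 2206 ≠ 1, 1018 does not lie in the subgroup.

no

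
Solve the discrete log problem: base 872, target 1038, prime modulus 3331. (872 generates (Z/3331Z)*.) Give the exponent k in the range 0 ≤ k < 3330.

561

Baby-step giant-step with m = ceil(sqrt(3330)) = 58.
Baby table (872^j mod 3331 for j=0..57):
  0:1  1:872  2:916  3:2643  4:2975  5:2682  6:342  7:1765
  8:158  9:1205  10:1495  11:1219  12:379  13:719  14:740  15:2397
  16:1647  17:523  18:3040  19:2735  20:3255  21:348  22:335  23:2323
  24:408  25:2690  26:656  27:2431  28:1316  29:1688  30:2965  31:624
  32:1175  33:1983  34:387  35:1033  36:1406  37:224  38:2130  39:1993
  40:2445  41:200  42:1188  43:3326  44:2302  45:2082  46:109  47:1780
  48:3245  49:1621  50:1168  51:2541  52:637  53:2518  54:567  55:1436
  56:3067  57:2962
Giant step factor: 872^(-58) ≡ 1918 (mod 3331).
Scan 1038·1918^i mod 3331 for i = 0, 1, …:
  i=0: 1038   i=1: 2277   i=2: 345   i=3: 2172
  i=4: 2146   i=5: 2243   i=6: 1753   i=7: 1275
  i=8: 496   i=9: 1993
Match at i=9, j=39: k = 9·58 + 39 = 561.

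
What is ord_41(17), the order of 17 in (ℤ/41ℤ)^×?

The order of 17 must divide p − 1 = 40 = 2^3 · 5.
Divisors: 1, 2, 4, 5, 8, 10, 20, 40.
Check each in increasing order: 17^1 ≡ 17;  17^2 ≡ 2;  17^4 ≡ 4;  17^5 ≡ 27;  17^8 ≡ 16;  17^10 ≡ 32;  17^20 ≡ 40;  17^40 ≡ 1.
Smallest exponent giving 1 is 40.

40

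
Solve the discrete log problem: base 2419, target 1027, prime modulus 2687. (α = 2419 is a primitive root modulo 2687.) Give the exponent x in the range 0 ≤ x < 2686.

1347

Baby-step giant-step with m = ceil(sqrt(2686)) = 52.
Baby table (2419^j mod 2687 for j=0..51):
  0:1  1:2419  2:1962  3:836  4:1660  5:1162  6:276  7:1268
  8:1425  9:2341  10:1370  11:959  12:940  13:658  14:998  15:1236
  16:1940  17:1358  18:1488  19:1579  20:1374  21:2574  22:727  23:1315
  24:2264  25:510  26:357  27:1056  28:1814  29:195  30:1480  31:1036
  32:1800  33:1260  34:882  35:80  36:56  37:1114  38:2392  39:1137
  40:1602  41:584  42:2021  43:1146  44:1877  45:2120  46:1484  47:2651
  48:1587  49:1917  50:2148  51:2041
Giant step factor: 2419^(-52) ≡ 410 (mod 2687).
Scan 1027·410^i mod 2687 for i = 0, 1, …:
  i=0: 1027   i=1: 1898   i=2: 1637   i=3: 2107
  i=4: 1343   i=5: 2482   i=6: 1934   i=7: 275
  i=8: 2583   i=9: 352     …   i=24: 1232
  i=25: 2651
Match at i=25, j=47: x = 25·52 + 47 = 1347.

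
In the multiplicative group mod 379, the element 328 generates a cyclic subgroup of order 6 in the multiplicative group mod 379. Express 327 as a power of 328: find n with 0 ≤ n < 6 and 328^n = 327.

2

Successive powers of 328 modulo 379:
  328^0=1  328^1=328  328^2=327
So 328^2 ≡ 327 (mod 379), giving n = 2.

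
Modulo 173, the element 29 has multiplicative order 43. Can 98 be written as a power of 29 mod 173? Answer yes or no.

no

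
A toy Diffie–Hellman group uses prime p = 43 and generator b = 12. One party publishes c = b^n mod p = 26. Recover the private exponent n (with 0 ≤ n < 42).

11

Baby-step giant-step with m = ceil(sqrt(42)) = 7.
Baby table (12^j mod 43 for j=0..6):
  0:1  1:12  2:15  3:8  4:10  5:34  6:21
Giant step factor: 12^(-7) ≡ 7 (mod 43).
Scan 26·7^i mod 43 for i = 0, 1, …:
  i=0: 26   i=1: 10
Match at i=1, j=4: n = 1·7 + 4 = 11.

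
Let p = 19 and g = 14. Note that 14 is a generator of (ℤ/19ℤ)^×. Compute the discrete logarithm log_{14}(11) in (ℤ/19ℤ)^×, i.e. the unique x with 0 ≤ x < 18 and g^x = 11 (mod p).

Successive powers of 14 modulo 19:
  14^0=1  14^1=14  14^2=6  14^3=8  14^4=17  14^5=10
  14^6=7  14^7=3  14^8=4  14^9=18  14^10=5  14^11=13
  14^12=11
So 14^12 ≡ 11 (mod 19), giving x = 12.

12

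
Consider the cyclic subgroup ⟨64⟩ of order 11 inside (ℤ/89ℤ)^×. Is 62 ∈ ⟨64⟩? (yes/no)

no

62 ∈ ⟨64⟩ iff 62^11 ≡ 1 (mod 89), since |⟨64⟩| = 11.
62^11 mod 89 = 77.
Since 77 ≠ 1, 62 does not lie in the subgroup.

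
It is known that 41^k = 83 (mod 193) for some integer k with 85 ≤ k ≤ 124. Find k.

86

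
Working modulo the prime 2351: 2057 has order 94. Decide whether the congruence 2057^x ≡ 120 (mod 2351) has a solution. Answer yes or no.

yes

120 ∈ ⟨2057⟩ iff 120^94 ≡ 1 (mod 2351), since |⟨2057⟩| = 94.
120^94 mod 2351 = 1.
Since 1 = 1, 120 lies in the subgroup.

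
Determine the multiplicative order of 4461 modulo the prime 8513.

8512

The order of 4461 must divide p − 1 = 8512 = 2^6 · 7 · 19.
Divisors: 1, 2, 4, 7, 8, 14, 16, 19, 28, 32, 38, 56, 64, 76, 112, 133, 152, 224, 266, 304, 448, 532, 608, 1064, 1216, 2128, 4256, 8512.
Check each in increasing order: 4461^1 ≡ 4461;  4461^2 ≡ 5640;  4461^4 ≡ 5032;  4461^7 ≡ 2306;  4461^8 ≡ 3362;  4461^14 ≡ 5524;  4461^16 ≡ 6293;  4461^19 ≡ 2488;  4461^28 ≡ 3984;  4461^32 ≡ 7886;  4461^38 ≡ 1193;  4461^56 ≡ 4024;  4461^64 ≡ 1531;  4461^76 ≡ 1578;  4461^112 ≡ 850;  4461^133 ≡ 1343;  4461^152 ≡ 4288;  4461^224 ≡ 7408;  4461^266 ≡ 7406;  4461^304 ≡ 7377;  4461^448 ≡ 3666;  4461^532 ≡ 8090;  4461^608 ≡ 5033;  4461^1064 ≡ 156;  4461^1216 ≡ 4914;  4461^2128 ≡ 7310;  4461^4256 ≡ 8512;  4461^8512 ≡ 1.
Smallest exponent giving 1 is 8512.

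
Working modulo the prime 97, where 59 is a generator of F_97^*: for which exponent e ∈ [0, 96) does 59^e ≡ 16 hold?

88

Baby-step giant-step with m = ceil(sqrt(96)) = 10.
Baby table (59^j mod 97 for j=0..9):
  0:1  1:59  2:86  3:30  4:24  5:58  6:27  7:41
  8:91  9:34
Giant step factor: 59^(-10) ≡ 25 (mod 97).
Scan 16·25^i mod 97 for i = 0, 1, …:
  i=0: 16   i=1: 12   i=2: 9   i=3: 31
  i=4: 96   i=5: 72   i=6: 54   i=7: 89
  i=8: 91
Match at i=8, j=8: e = 8·10 + 8 = 88.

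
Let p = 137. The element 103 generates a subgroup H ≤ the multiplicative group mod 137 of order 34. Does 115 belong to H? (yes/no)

yes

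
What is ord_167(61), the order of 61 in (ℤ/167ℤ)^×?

83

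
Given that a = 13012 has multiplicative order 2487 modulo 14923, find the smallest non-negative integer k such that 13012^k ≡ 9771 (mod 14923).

Baby-step giant-step with m = ceil(sqrt(2487)) = 50.
Baby table (13012^j mod 14923 for j=0..49):
  0:1  1:13012  2:10709  3:9457  4:14349  5:7535  6:1310  7:3654
  8:1170  9:2580  10:9133  11:6747  12:14878  13:11380  14:10554  15:7202
  16:10907  17:4154  18:742  19:14646  20:7042  21:3284  22:6859  23:9768
  24:2025  25:10205  26:2606  27:4216  28:1644  29:7069  30:11379  31:12465
  32:11416  33:1450  34:4728  35:8130  36:13336  37:3388  38:2114  39:4279
  40:635  41:10201  42:10250  43:6149  44:8585  45:9365  46:11085  47:7225
  48:11723  49:11693
Giant step factor: 13012^(-50) ≡ 5879 (mod 14923).
Scan 9771·5879^i mod 14923 for i = 0, 1, …:
  i=0: 9771   i=1: 5082   i=2: 1232   i=3: 5273
  i=4: 4896   i=5: 12040   i=6: 3371   i=7: 365
  i=8: 11846   i=9: 11916     …   i=31: 5330
  i=32: 11693
Match at i=32, j=49: k = 32·50 + 49 = 1649.

1649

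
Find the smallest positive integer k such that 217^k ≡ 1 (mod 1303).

651

The order of 217 must divide p − 1 = 1302 = 2 · 3 · 7 · 31.
Divisors: 1, 2, 3, 6, 7, 14, 21, 31, 42, 62, 93, 186, 217, 434, 651, 1302.
Check each in increasing order: 217^1 ≡ 217;  217^2 ≡ 181;  217^3 ≡ 187;  217^6 ≡ 1091;  217^7 ≡ 904;  217^14 ≡ 235;  217^21 ≡ 51;  217^31 ≡ 800;  217^42 ≡ 1298;  217^62 ≡ 227;  217^93 ≡ 483;  217^186 ≡ 52;  217^217 ≡ 1207;  217^434 ≡ 95;  217^651 ≡ 1.
Smallest exponent giving 1 is 651.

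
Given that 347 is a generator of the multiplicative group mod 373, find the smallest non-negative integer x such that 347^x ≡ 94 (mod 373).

Baby-step giant-step with m = ceil(sqrt(372)) = 20.
Baby table (347^j mod 373 for j=0..19):
  0:1  1:347  2:303  3:328  4:51  5:166  6:160  7:316
  8:363  9:260  10:327  11:77  12:236  13:205  14:265  15:197
  16:100  17:11  18:87  19:349
Giant step factor: 347^(-20) ≡ 107 (mod 373).
Scan 94·107^i mod 373 for i = 0, 1, …:
  i=0: 94   i=1: 360   i=2: 101   i=3: 363
Match at i=3, j=8: x = 3·20 + 8 = 68.

68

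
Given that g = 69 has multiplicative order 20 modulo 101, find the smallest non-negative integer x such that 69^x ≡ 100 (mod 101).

10

Successive powers of 69 modulo 101:
  69^0=1  69^1=69  69^2=14  69^3=57  69^4=95  69^5=91
  69^6=17  69^7=62  69^8=36  69^9=60  69^10=100
So 69^10 ≡ 100 (mod 101), giving x = 10.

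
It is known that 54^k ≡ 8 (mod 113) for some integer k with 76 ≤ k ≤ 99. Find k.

92

Compute 54^76 mod 113 = 14, then multiply by 54 repeatedly:
  54^76=14  54^77=78  54^78=31  54^79=92  54^80=109
  54^81=10  54^82=88  54^83=6  54^84=98  54^85=94
  54^86=104  54^87=79  54^88=85  54^89=70  54^90=51
  54^91=42  54^92=8
Found 8 at exponent 92.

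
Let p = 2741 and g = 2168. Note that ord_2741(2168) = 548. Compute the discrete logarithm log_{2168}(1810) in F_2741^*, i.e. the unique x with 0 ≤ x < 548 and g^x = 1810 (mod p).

252

Baby-step giant-step with m = ceil(sqrt(548)) = 24.
Baby table (2168^j mod 2741 for j=0..23):
  0:1  1:2168  2:2150  3:1500  4:1174  5:1584  6:2380  7:1278
  8:2294  9:1218  10:1041  11:1045  12:1494  13:1871  14:2389  15:1603
  16:2457  17:1013  18:643  19:1596  20:986  21:2409  22:1107  23:1601
Giant step factor: 2168^(-24) ≡ 1733 (mod 2741).
Scan 1810·1733^i mod 2741 for i = 0, 1, …:
  i=0: 1810   i=1: 1026   i=2: 1890   i=3: 2616
  i=4: 2655   i=5: 1717   i=6: 1576   i=7: 1172
  i=8: 2736   i=9: 2299   i=10: 1494
Match at i=10, j=12: x = 10·24 + 12 = 252.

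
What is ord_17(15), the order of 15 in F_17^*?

8

The order of 15 must divide p − 1 = 16 = 2^4.
Divisors: 1, 2, 4, 8, 16.
Check each in increasing order: 15^1 ≡ 15;  15^2 ≡ 4;  15^4 ≡ 16;  15^8 ≡ 1.
Smallest exponent giving 1 is 8.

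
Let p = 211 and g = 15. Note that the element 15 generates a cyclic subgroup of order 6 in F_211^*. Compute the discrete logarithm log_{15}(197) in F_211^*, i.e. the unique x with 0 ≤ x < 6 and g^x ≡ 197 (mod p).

Successive powers of 15 modulo 211:
  15^0=1  15^1=15  15^2=14  15^3=210  15^4=196  15^5=197
So 15^5 ≡ 197 (mod 211), giving x = 5.

5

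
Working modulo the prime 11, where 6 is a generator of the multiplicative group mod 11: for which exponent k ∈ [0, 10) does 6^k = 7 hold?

Successive powers of 6 modulo 11:
  6^0=1  6^1=6  6^2=3  6^3=7
So 6^3 ≡ 7 (mod 11), giving k = 3.

3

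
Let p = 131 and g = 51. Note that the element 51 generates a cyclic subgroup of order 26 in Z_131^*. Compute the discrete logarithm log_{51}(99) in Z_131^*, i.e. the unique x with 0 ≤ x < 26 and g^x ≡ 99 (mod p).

4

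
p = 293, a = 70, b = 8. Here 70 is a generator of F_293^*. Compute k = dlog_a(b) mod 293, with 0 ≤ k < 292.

249

Baby-step giant-step with m = ceil(sqrt(292)) = 18.
Baby table (70^j mod 293 for j=0..17):
  0:1  1:70  2:212  3:190  4:115  5:139  6:61  7:168
  8:40  9:163  10:276  11:275  12:205  13:286  14:96  15:274
  16:135  17:74
Giant step factor: 70^(-18) ≡ 240 (mod 293).
Scan 8·240^i mod 293 for i = 0, 1, …:
  i=0: 8   i=1: 162   i=2: 204   i=3: 29
  i=4: 221   i=5: 7   i=6: 215   i=7: 32
  i=8: 62   i=9: 230   i=10: 116   i=11: 5
  i=12: 28   i=13: 274
Match at i=13, j=15: k = 13·18 + 15 = 249.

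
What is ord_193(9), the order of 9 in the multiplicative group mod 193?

The order of 9 must divide p − 1 = 192 = 2^6 · 3.
Divisors: 1, 2, 3, 4, 6, 8, 12, 16, 24, 32, 48, 64, 96, 192.
Check each in increasing order: 9^1 ≡ 9;  9^2 ≡ 81;  9^3 ≡ 150;  9^4 ≡ 192;  9^6 ≡ 112;  9^8 ≡ 1.
Smallest exponent giving 1 is 8.

8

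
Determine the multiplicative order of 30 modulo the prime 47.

The order of 30 must divide p − 1 = 46 = 2 · 23.
Divisors: 1, 2, 23, 46.
Check each in increasing order: 30^1 ≡ 30;  30^2 ≡ 7;  30^23 ≡ 46;  30^46 ≡ 1.
Smallest exponent giving 1 is 46.

46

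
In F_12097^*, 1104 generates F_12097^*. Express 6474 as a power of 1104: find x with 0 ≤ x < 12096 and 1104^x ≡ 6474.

6978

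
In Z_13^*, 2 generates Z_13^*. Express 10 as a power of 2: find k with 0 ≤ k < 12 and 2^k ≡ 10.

10

Successive powers of 2 modulo 13:
  2^0=1  2^1=2  2^2=4  2^3=8  2^4=3  2^5=6
  2^6=12  2^7=11  2^8=9  2^9=5  2^10=10
So 2^10 ≡ 10 (mod 13), giving k = 10.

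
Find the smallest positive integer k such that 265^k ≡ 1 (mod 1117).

The order of 265 must divide p − 1 = 1116 = 2^2 · 3^2 · 31.
Divisors: 1, 2, 3, 4, 6, 9, 12, 18, 31, 36, 62, 93, 124, 186, 279, 372, 558, 1116.
Check each in increasing order: 265^1 ≡ 265;  265^2 ≡ 971;  265^3 ≡ 405;  265^4 ≡ 93;  265^6 ≡ 943;  265^9 ≡ 1018;  265^12 ≡ 117;  265^18 ≡ 865;  265^31 ≡ 155;  265^36 ≡ 952;  265^62 ≡ 568;  265^93 ≡ 914;  265^124 ≡ 928;  265^186 ≡ 997;  265^279 ≡ 903;  265^372 ≡ 996;  265^558 ≡ 1116;  265^1116 ≡ 1.
Smallest exponent giving 1 is 1116.

1116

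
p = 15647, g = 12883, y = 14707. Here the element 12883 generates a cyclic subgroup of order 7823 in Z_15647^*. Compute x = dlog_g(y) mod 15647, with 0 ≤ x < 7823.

2993

Baby-step giant-step with m = ceil(sqrt(7823)) = 89.
Baby table (12883^j mod 15647 for j=0..88):
  0:1  1:12883  2:3960  3:7460  4:3306  5:64  6:10868  7:3088
  8:8030  9:8173  10:4096  11:7084  12:9868  13:13216  14:6721  15:11792
  16:15260  17:5672  18:886  19:7675  20:3632  21:6526  22:3127  23:9763
  24:6143  25:13390  26:10842  27:12364  28:14599  29:1977  30:12022  31:5420
  32:8946  33:11163  34:1352  35:2705  36:2646  37:9252  38:10317  39:8293
  40:1003  41:12874  42:13189  43:3114  44:14401  45:1604  46:10292  47:14805
  48:11532  49:14138  50:8774  51:1514  52:8700  53:2639  54:12953  55:13891
  56:3014  57:9155  58:12426  59:15348  60:12792  61:5132  62:6981  63:12914
  64:12158  65:5044  66:15508  67:8668  68:12852  69:11409  70:9876  71:6751
  72:7107  73:8884  74:10414  75:6184  76:9595  77:1085  78:5284  79:9322
  80:4601  81:3847  82:6852  83:9589  84:2022  85:12818  86:11503  87:412
  88:3463
Giant step factor: 12883^(-89) ≡ 13314 (mod 15647).
Scan 14707·13314^i mod 15647 for i = 0, 1, …:
  i=0: 14707   i=1: 2440   i=2: 2988   i=3: 7558
  i=4: 1355   i=5: 15126   i=6: 10674   i=7: 7582
  i=8: 7951   i=9: 7659     …   i=32: 2943
  i=33: 3014
Match at i=33, j=56: x = 33·89 + 56 = 2993.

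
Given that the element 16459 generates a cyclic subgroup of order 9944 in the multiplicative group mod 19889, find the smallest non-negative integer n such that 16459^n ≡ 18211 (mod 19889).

6488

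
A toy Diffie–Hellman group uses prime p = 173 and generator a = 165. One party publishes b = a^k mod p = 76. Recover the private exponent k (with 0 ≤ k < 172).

155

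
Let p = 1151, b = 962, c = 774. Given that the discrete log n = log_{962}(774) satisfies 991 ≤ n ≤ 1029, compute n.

1022

Compute 962^991 mod 1151 = 955, then multiply by 962 repeatedly:
  962^991=955  962^992=212  962^993=217  962^994=423  962^995=623
  962^996=806  962^997=749  962^998=12  962^999=34  962^1000=480
  962^1001=209  962^1002=784  962^1003=303  962^1004=283  962^1005=610
  962^1006=961  962^1007=229  962^1008=457  962^1009=1103  962^1010=1015
  962^1011=382  962^1012=315  962^1013=317  962^1014=1090  962^1015=19
  962^1016=1013  962^1017=760  962^1018=235  962^1019=474  962^1020=192
  962^1021=544  962^1022=774
Found 774 at exponent 1022.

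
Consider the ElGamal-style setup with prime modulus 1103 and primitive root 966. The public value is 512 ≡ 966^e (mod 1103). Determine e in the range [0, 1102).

38

Baby-step giant-step with m = ceil(sqrt(1102)) = 34.
Baby table (966^j mod 1103 for j=0..33):
  0:1  1:966  2:18  3:843  4:324  5:835  6:317  7:691
  8:191  9:305  10:129  11:1078  12:116  13:653  14:985  15:724
  16:82  17:899  18:373  19:740  20:96  21:84  22:625  23:409
  24:220  25:744  26:651  27:156  28:688  29:602  30:251  31:909
  32:106  33:920
Giant step factor: 966^(-34) ≡ 285 (mod 1103).
Scan 512·285^i mod 1103 for i = 0, 1, …:
  i=0: 512   i=1: 324
Match at i=1, j=4: e = 1·34 + 4 = 38.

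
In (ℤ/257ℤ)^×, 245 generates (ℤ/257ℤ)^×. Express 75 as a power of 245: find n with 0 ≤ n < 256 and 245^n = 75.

79

Baby-step giant-step with m = ceil(sqrt(256)) = 16.
Baby table (245^j mod 257 for j=0..15):
  0:1  1:245  2:144  3:71  4:176  5:201  6:158  7:160
  8:136  9:167  10:52  11:147  12:35  13:94  14:157  15:172
Giant step factor: 245^(-16) ≡ 32 (mod 257).
Scan 75·32^i mod 257 for i = 0, 1, …:
  i=0: 75   i=1: 87   i=2: 214   i=3: 166
  i=4: 172
Match at i=4, j=15: n = 4·16 + 15 = 79.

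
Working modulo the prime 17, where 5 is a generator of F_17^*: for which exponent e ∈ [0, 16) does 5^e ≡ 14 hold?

Successive powers of 5 modulo 17:
  5^0=1  5^1=5  5^2=8  5^3=6  5^4=13  5^5=14
So 5^5 ≡ 14 (mod 17), giving e = 5.

5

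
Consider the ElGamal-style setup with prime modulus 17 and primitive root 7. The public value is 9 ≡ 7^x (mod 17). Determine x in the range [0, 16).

Successive powers of 7 modulo 17:
  7^0=1  7^1=7  7^2=15  7^3=3  7^4=4  7^5=11
  7^6=9
So 7^6 ≡ 9 (mod 17), giving x = 6.

6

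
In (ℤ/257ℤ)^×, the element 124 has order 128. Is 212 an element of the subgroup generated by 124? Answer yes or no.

no

212 ∈ ⟨124⟩ iff 212^128 ≡ 1 (mod 257), since |⟨124⟩| = 128.
212^128 mod 257 = 256.
Since 256 ≠ 1, 212 does not lie in the subgroup.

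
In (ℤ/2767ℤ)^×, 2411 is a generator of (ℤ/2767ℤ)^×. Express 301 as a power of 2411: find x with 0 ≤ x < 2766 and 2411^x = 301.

114

Baby-step giant-step with m = ceil(sqrt(2766)) = 53.
Baby table (2411^j mod 2767 for j=0..52):
  0:1  1:2411  2:2221  3:686  4:2047  5:1756  6:206  7:1373
  8:971  9:199  10:1098  11:2026  12:931  13:604  14:802  15:2256
  16:2061  17:2306  18:863  19:2676  20:1959  21:2647  22:1215  23:1879
  24:690  25:623  26:2339  27:183  28:1260  29:2461  30:1023  31:1056
  32:376  33:1727  34:2229  35:605  36:446  37:1710  38:2747  39:1586
  40:2619  41:115  42:565  43:851  44:1414  45:210  46:2716  47:1554
  48:176  49:985  50:749  51:1755  52:562
Giant step factor: 2411^(-53) ≡ 1824 (mod 2767).
Scan 301·1824^i mod 2767 for i = 0, 1, …:
  i=0: 301   i=1: 1158   i=2: 971
Match at i=2, j=8: x = 2·53 + 8 = 114.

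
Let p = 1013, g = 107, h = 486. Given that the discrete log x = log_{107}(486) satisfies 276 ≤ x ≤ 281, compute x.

276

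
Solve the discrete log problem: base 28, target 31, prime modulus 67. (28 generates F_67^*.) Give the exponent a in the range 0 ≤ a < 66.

23

Successive powers of 28 modulo 67:
  28^0=1  28^1=28  28^2=47  28^3=43  28^4=65  28^5=11
  28^6=40  28^7=48  28^8=4  28^9=45  28^10=54  28^11=38
  28^12=59  28^13=44  28^14=26  28^15=58  28^16=16  28^17=46
  28^18=15  28^19=18  28^20=35  28^21=42  28^22=37  28^23=31
So 28^23 ≡ 31 (mod 67), giving a = 23.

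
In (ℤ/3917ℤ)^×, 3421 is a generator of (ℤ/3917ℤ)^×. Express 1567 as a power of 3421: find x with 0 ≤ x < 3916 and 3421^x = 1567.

Baby-step giant-step with m = ceil(sqrt(3916)) = 63.
Baby table (3421^j mod 3917 for j=0..62):
  0:1  1:3421  2:3162  3:2365  4:2060  5:577  6:3666  7:3069
  8:1489  9:1769  10:3901  11:102  12:329  13:1330  14:2293  15:2519
  16:99  17:1817  18:3595  19:3032  20:256  21:2285  22:2570  23:2222
  24:2482  25:2783  26:2333  27:2264  28:1235  29:2409  30:3738  31:2610
  32:1967  33:3618  34:3375  35:2476  36:1842  37:2946  38:3742  39:626
  40:2864  41:1327  42:3781  43:867  44:838  45:3471  46:1864  47:3785
  48:2800  49:1735  50:1180  51:2270  52:2176  53:1796  54:2260  55:3219
  56:1512  57:2112  58:2204  59:3576  60:705  61:2850  62:437
Giant step factor: 3421^(-63) ≡ 1728 (mod 3917).
Scan 1567·1728^i mod 3917 for i = 0, 1, …:
  i=0: 1567   i=1: 1129   i=2: 246   i=3: 2052
  i=4: 971   i=5: 1412   i=6: 3562   i=7: 1529
  i=8: 2054   i=9: 510     …   i=34: 2847
  i=35: 3781
Match at i=35, j=42: x = 35·63 + 42 = 2247.

2247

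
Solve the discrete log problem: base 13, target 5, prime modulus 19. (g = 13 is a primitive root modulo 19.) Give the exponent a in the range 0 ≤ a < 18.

14

Successive powers of 13 modulo 19:
  13^0=1  13^1=13  13^2=17  13^3=12  13^4=4  13^5=14
  13^6=11  13^7=10  13^8=16  13^9=18  13^10=6  13^11=2
  13^12=7  13^13=15  13^14=5
So 13^14 ≡ 5 (mod 19), giving a = 14.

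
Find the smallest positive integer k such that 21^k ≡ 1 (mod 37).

The order of 21 must divide p − 1 = 36 = 2^2 · 3^2.
Divisors: 1, 2, 3, 4, 6, 9, 12, 18, 36.
Check each in increasing order: 21^1 ≡ 21;  21^2 ≡ 34;  21^3 ≡ 11;  21^4 ≡ 9;  21^6 ≡ 10;  21^9 ≡ 36;  21^12 ≡ 26;  21^18 ≡ 1.
Smallest exponent giving 1 is 18.

18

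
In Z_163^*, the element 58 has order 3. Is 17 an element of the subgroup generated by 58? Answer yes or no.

⟨58⟩ has order 3; its elements mod 163 are {1, 58, 104}.
17 is not in this set.

no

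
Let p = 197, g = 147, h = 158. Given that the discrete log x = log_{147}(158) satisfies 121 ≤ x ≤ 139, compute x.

Compute 147^121 mod 197 = 2, then multiply by 147 repeatedly:
  147^121=2  147^122=97  147^123=75  147^124=190  147^125=153
  147^126=33  147^127=123  147^128=154  147^129=180  147^130=62
  147^131=52  147^132=158
Found 158 at exponent 132.

132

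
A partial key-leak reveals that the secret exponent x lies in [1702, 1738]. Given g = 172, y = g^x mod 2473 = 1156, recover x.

1732

Compute 172^1702 mod 2473 = 1349, then multiply by 172 repeatedly:
  172^1702=1349  172^1703=2039  172^1704=2015  172^1705=360  172^1706=95
  172^1707=1502  172^1708=1152  172^1709=304  172^1710=355  172^1711=1708
  172^1712=1962  172^1713=1136  172^1714=25  172^1715=1827  172^1716=173
  172^1717=80  172^1718=1395  172^1719=59  172^1720=256  172^1721=1991
  172^1722=1178  172^1723=2303  172^1724=436  172^1725=802  172^1726=1929
  172^1727=406  172^1728=588  172^1729=2216  172^1730=310  172^1731=1387
  172^1732=1156
Found 1156 at exponent 1732.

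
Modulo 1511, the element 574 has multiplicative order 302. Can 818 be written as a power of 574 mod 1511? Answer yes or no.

818 ∈ ⟨574⟩ iff 818^302 ≡ 1 (mod 1511), since |⟨574⟩| = 302.
818^302 mod 1511 = 1.
Since 1 = 1, 818 lies in the subgroup.

yes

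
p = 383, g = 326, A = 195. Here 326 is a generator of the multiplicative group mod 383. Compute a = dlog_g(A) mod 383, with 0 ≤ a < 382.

68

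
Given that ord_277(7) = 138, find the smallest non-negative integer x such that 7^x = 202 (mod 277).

40

Baby-step giant-step with m = ceil(sqrt(138)) = 12.
Baby table (7^j mod 277 for j=0..11):
  0:1  1:7  2:49  3:66  4:185  5:187  6:201  7:22
  8:154  9:247  10:67  11:192
Giant step factor: 7^(-12) ≡ 27 (mod 277).
Scan 202·27^i mod 277 for i = 0, 1, …:
  i=0: 202   i=1: 191   i=2: 171   i=3: 185
Match at i=3, j=4: x = 3·12 + 4 = 40.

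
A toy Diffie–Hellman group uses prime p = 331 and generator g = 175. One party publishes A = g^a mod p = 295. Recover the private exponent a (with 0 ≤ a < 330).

283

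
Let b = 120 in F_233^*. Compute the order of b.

116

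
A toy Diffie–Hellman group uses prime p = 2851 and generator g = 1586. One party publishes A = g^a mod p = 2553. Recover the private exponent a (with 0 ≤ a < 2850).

Baby-step giant-step with m = ceil(sqrt(2850)) = 54.
Baby table (1586^j mod 2851 for j=0..53):
  0:1  1:1586  2:814  3:2352  4:1164  5:1507  6:964  7:768
  8:671  9:783  10:1653  11:1589  12:2721  13:1943  14:2518  15:2148
  16:2634  17:809  18:124  19:2796  20:1151  21:846  22:1786  23:1553
  24:2645  25:1149  26:525  27:158  28:2551  29:317  30:986  31:1448
  32:1473  33:1209  34:1602  35:531  36:1121  37:1733  38:174  39:2268
  40:1937  41:1555  42:115  43:2777  44:2378  45:2486  46:2714  47:2245
  48:2522  49:2790  50:188  51:1664  52:1929  53:271
Giant step factor: 1586^(-54) ≡ 763 (mod 2851).
Scan 2553·763^i mod 2851 for i = 0, 1, …:
  i=0: 2553   i=1: 706   i=2: 2690   i=3: 2601
  i=4: 267   i=5: 1300   i=6: 2603   i=7: 1793
  i=8: 2430   i=9: 940   i=10: 1619   i=11: 814
Match at i=11, j=2: a = 11·54 + 2 = 596.

596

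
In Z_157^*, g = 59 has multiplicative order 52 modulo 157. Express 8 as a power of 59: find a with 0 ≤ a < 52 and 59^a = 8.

Baby-step giant-step with m = ceil(sqrt(52)) = 8.
Baby table (59^j mod 157 for j=0..7):
  0:1  1:59  2:27  3:23  4:101  5:150  6:58  7:125
Giant step factor: 59^(-8) ≡ 39 (mod 157).
Scan 8·39^i mod 157 for i = 0, 1, …:
  i=0: 8   i=1: 155   i=2: 79   i=3: 98
  i=4: 54   i=5: 65   i=6: 23
Match at i=6, j=3: a = 6·8 + 3 = 51.

51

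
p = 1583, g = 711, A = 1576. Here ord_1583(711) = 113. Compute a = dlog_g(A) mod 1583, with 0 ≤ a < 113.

83

Baby-step giant-step with m = ceil(sqrt(113)) = 11.
Baby table (711^j mod 1583 for j=0..10):
  0:1  1:711  2:544  3:532  4:1498  5:1302  6:1250  7:687
  8:893  9:140  10:1394
Giant step factor: 711^(-11) ≡ 9 (mod 1583).
Scan 1576·9^i mod 1583 for i = 0, 1, …:
  i=0: 1576   i=1: 1520   i=2: 1016   i=3: 1229
  i=4: 1563   i=5: 1403   i=6: 1546   i=7: 1250
Match at i=7, j=6: a = 7·11 + 6 = 83.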